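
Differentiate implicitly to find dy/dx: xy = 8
Differentiate both sides with respect to x, treating y as y(x). By the chain rule, any term containing y contributes a factor of y' = dy/dx when we differentiate it.

Move every term to one side and write the relation as F(x, y) = 0. Term by term,
  d/dx[xy] = x·y' + y
  d/dx[-8] = 0

The pieces without y' make up ∂F/∂x and the coefficient of y' is ∂F/∂y:
  ∂F/∂x = y,
  ∂F/∂y = x.

Since d/dx[F] = ∂F/∂x + (∂F/∂y)·y' = 0, solve for y':
  (∂F/∂y)·y' = -∂F/∂x
  dy/dx = -(∂F/∂x)/(∂F/∂y) = -(y)/(x) = -y/x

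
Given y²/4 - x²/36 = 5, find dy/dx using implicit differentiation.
Differentiate both sides with respect to x, treating y as y(x). By the chain rule, any term containing y contributes a factor of y' = dy/dx when we differentiate it.

Move every term to one side and write the relation as F(x, y) = 0. Term by term,
  d/dx[-x^2/36] = -x/18
  d/dx[y^2/4] = y·y'/2
  d/dx[-5] = 0

The pieces without y' make up ∂F/∂x and the coefficient of y' is ∂F/∂y:
  ∂F/∂x = -x/18,
  ∂F/∂y = y/2.

Since d/dx[F] = ∂F/∂x + (∂F/∂y)·y' = 0, solve for y':
  (∂F/∂y)·y' = -∂F/∂x
  dy/dx = -(∂F/∂x)/(∂F/∂y) = -(-x/18)/(y/2) = x/(9y)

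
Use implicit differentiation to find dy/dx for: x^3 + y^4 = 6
Apply d/dx to both sides, remembering that y depends on x. Each occurrence of y therefore brings in a y' = dy/dx via the chain rule.

With F(x, y) equal to the left-hand side minus the right, differentiate F term by term:
  d/dx[x^3] = 3x^2
  d/dx[y^4] = 4y^3·y'
  d/dx[-6] = 0
Adding these up, d/dx[F] = 0 becomes
  (3x^2) + (4y^3)·y' = 0,
so isolating y',
  dy/dx = -(3x^2)/(4y^3) = -3x^2/(4y^3)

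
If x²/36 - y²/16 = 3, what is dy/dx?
Take d/dx of both sides. Since y is implicitly a function of x, the chain rule attaches a y' = dy/dx factor whenever we differentiate through y.

Set F(x, y) = (left side) − (right side), so the curve is F = 0. Differentiating each term of F:
  d/dx[x^2/36] = x/18
  d/dx[-y^2/16] = -y·y'/8
  d/dx[-3] = 0

Collecting, the y'-free part is the partial derivative in x and the y' coefficient is the partial derivative in y:
  ∂F/∂x = x/18
  ∂F/∂y = -y/8

so d/dx[F(x, y(x))] = ∂F/∂x + (∂F/∂y)·y' = 0. Rearranging,
  dy/dx = -(∂F/∂x)/(∂F/∂y) = -(x/18)/(-y/8) = 4x/(9y)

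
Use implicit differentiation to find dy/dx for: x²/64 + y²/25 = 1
Differentiate both sides with respect to x, treating y as y(x). By the chain rule, any term containing y contributes a factor of y' = dy/dx when we differentiate it.

Move every term to one side and write the relation as F(x, y) = 0. Term by term,
  d/dx[x^2/64] = x/32
  d/dx[y^2/25] = 2y·y'/25
  d/dx[-1] = 0

The pieces without y' make up ∂F/∂x and the coefficient of y' is ∂F/∂y:
  ∂F/∂x = x/32,
  ∂F/∂y = 2y/25.

Since d/dx[F] = ∂F/∂x + (∂F/∂y)·y' = 0, solve for y':
  (∂F/∂y)·y' = -∂F/∂x
  dy/dx = -(∂F/∂x)/(∂F/∂y) = -(x/32)/(2y/25) = -25x/(64y)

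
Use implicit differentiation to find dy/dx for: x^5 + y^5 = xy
Take d/dx of both sides. Since y is implicitly a function of x, the chain rule attaches a y' = dy/dx factor whenever we differentiate through y.

Set F(x, y) = (left side) − (right side), so the curve is F = 0. Differentiating each term of F:
  d/dx[x^5] = 5x^4
  d/dx[-xy] = -x·y' - y
  d/dx[y^5] = 5y^4·y'

Collecting, the y'-free part is the partial derivative in x and the y' coefficient is the partial derivative in y:
  ∂F/∂x = 5x^4 - y
  ∂F/∂y = -x + 5y^4

so d/dx[F(x, y(x))] = ∂F/∂x + (∂F/∂y)·y' = 0. Rearranging,
  dy/dx = -(∂F/∂x)/(∂F/∂y) = -(5x^4 - y)/(-x + 5y^4) = (5x^4 - y)/(x - 5y^4)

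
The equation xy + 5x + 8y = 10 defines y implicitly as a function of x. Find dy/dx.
Take d/dx of both sides. Since y is implicitly a function of x, the chain rule attaches a y' = dy/dx factor whenever we differentiate through y.

Set F(x, y) = (left side) − (right side), so the curve is F = 0. Differentiating each term of F:
  d/dx[xy] = x·y' + y
  d/dx[5x] = 5
  d/dx[8y] = 8·y'
  d/dx[-10] = 0

Collecting, the y'-free part is the partial derivative in x and the y' coefficient is the partial derivative in y:
  ∂F/∂x = y + 5
  ∂F/∂y = x + 8

so d/dx[F(x, y(x))] = ∂F/∂x + (∂F/∂y)·y' = 0. Rearranging,
  dy/dx = -(∂F/∂x)/(∂F/∂y) = -(y + 5)/(x + 8) = (-y - 5)/(x + 8)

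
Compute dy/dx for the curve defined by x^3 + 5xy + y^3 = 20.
Differentiate both sides with respect to x, treating y as y(x). By the chain rule, any term containing y contributes a factor of y' = dy/dx when we differentiate it.

Move every term to one side and write the relation as F(x, y) = 0. Term by term,
  d/dx[x^3] = 3x^2
  d/dx[5xy] = 5x·y' + 5y
  d/dx[y^3] = 3y^2·y'
  d/dx[-20] = 0

The pieces without y' make up ∂F/∂x and the coefficient of y' is ∂F/∂y:
  ∂F/∂x = 3x^2 + 5y,
  ∂F/∂y = 5x + 3y^2.

Since d/dx[F] = ∂F/∂x + (∂F/∂y)·y' = 0, solve for y':
  (∂F/∂y)·y' = -∂F/∂x
  dy/dx = -(∂F/∂x)/(∂F/∂y) = -(3x^2 + 5y)/(5x + 3y^2) = (-3x^2 - 5y)/(5x + 3y^2)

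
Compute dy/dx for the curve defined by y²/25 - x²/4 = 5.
Take d/dx of both sides. Since y is implicitly a function of x, the chain rule attaches a y' = dy/dx factor whenever we differentiate through y.

Set F(x, y) = (left side) − (right side), so the curve is F = 0. Differentiating each term of F:
  d/dx[-x^2/4] = -x/2
  d/dx[y^2/25] = 2y·y'/25
  d/dx[-5] = 0

Collecting, the y'-free part is the partial derivative in x and the y' coefficient is the partial derivative in y:
  ∂F/∂x = -x/2
  ∂F/∂y = 2y/25

so d/dx[F(x, y(x))] = ∂F/∂x + (∂F/∂y)·y' = 0. Rearranging,
  dy/dx = -(∂F/∂x)/(∂F/∂y) = -(-x/2)/(2y/25) = 25x/(4y)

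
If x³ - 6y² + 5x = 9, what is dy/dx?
Apply d/dx to both sides, remembering that y depends on x. Each occurrence of y therefore brings in a y' = dy/dx via the chain rule.

With F(x, y) equal to the left-hand side minus the right, differentiate F term by term:
  d/dx[x^3] = 3x^2
  d/dx[5x] = 5
  d/dx[-6y^2] = -12y·y'
  d/dx[-9] = 0
Adding these up, d/dx[F] = 0 becomes
  (3x^2 + 5) + (-12y)·y' = 0,
so isolating y',
  dy/dx = -(3x^2 + 5)/(-12y) = (3x^2 + 5)/(12y)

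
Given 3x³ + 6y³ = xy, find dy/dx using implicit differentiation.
Differentiate both sides with respect to x, treating y as y(x). By the chain rule, any term containing y contributes a factor of y' = dy/dx when we differentiate it.

Move every term to one side and write the relation as F(x, y) = 0. Term by term,
  d/dx[3x^3] = 9x^2
  d/dx[-xy] = -x·y' - y
  d/dx[6y^3] = 18y^2·y'

The pieces without y' make up ∂F/∂x and the coefficient of y' is ∂F/∂y:
  ∂F/∂x = 9x^2 - y,
  ∂F/∂y = -x + 18y^2.

Since d/dx[F] = ∂F/∂x + (∂F/∂y)·y' = 0, solve for y':
  (∂F/∂y)·y' = -∂F/∂x
  dy/dx = -(∂F/∂x)/(∂F/∂y) = -(9x^2 - y)/(-x + 18y^2) = (9x^2 - y)/(x - 18y^2)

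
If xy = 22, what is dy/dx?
Differentiate the relation implicitly: treat y = y(x) and apply the chain rule, so every y-derivative picks up a y' = dy/dx factor.

With everything moved to the left-hand side, differentiate term by term:
  d/dx[xy] = x·y' + y
  d/dx[-22] = 0

Separating the contributions that come from x directly and those that come through y:
  without y':      y
  multiplying y':  x

so (y) + (x)·y' = 0, and therefore
  dy/dx = -(y)/(x) = -y/x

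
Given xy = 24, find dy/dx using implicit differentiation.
Differentiate both sides with respect to x, treating y as y(x). By the chain rule, any term containing y contributes a factor of y' = dy/dx when we differentiate it.

Move every term to one side and write the relation as F(x, y) = 0. Term by term,
  d/dx[xy] = x·y' + y
  d/dx[-24] = 0

The pieces without y' make up ∂F/∂x and the coefficient of y' is ∂F/∂y:
  ∂F/∂x = y,
  ∂F/∂y = x.

Since d/dx[F] = ∂F/∂x + (∂F/∂y)·y' = 0, solve for y':
  (∂F/∂y)·y' = -∂F/∂x
  dy/dx = -(∂F/∂x)/(∂F/∂y) = -(y)/(x) = -y/x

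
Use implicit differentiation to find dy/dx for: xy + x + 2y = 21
Differentiate both sides with respect to x, treating y as y(x). By the chain rule, any term containing y contributes a factor of y' = dy/dx when we differentiate it.

Move every term to one side and write the relation as F(x, y) = 0. Term by term,
  d/dx[xy] = x·y' + y
  d/dx[x] = 1
  d/dx[2y] = 2·y'
  d/dx[-21] = 0

The pieces without y' make up ∂F/∂x and the coefficient of y' is ∂F/∂y:
  ∂F/∂x = y + 1,
  ∂F/∂y = x + 2.

Since d/dx[F] = ∂F/∂x + (∂F/∂y)·y' = 0, solve for y':
  (∂F/∂y)·y' = -∂F/∂x
  dy/dx = -(∂F/∂x)/(∂F/∂y) = -(y + 1)/(x + 2) = (-y - 1)/(x + 2)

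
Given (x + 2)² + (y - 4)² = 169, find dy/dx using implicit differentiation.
Differentiate the relation implicitly: treat y = y(x) and apply the chain rule, so every y-derivative picks up a y' = dy/dx factor.

With everything moved to the left-hand side, differentiate term by term:
  d/dx[(x + 2)^2] = 2x + 4
  d/dx[(y - 4)^2] = 2·y'(y - 4)
  d/dx[-169] = 0

Separating the contributions that come from x directly and those that come through y:
  without y':      2x + 4
  multiplying y':  2y - 8

so (2x + 4) + (2y - 8)·y' = 0, and therefore
  dy/dx = -(2x + 4)/(2y - 8) = (-x - 2)/(y - 4)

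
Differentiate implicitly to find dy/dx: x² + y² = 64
Differentiate both sides with respect to x, treating y as y(x). By the chain rule, any term containing y contributes a factor of y' = dy/dx when we differentiate it.

Move every term to one side and write the relation as F(x, y) = 0. Term by term,
  d/dx[x^2] = 2x
  d/dx[y^2] = 2y·y'
  d/dx[-64] = 0

The pieces without y' make up ∂F/∂x and the coefficient of y' is ∂F/∂y:
  ∂F/∂x = 2x,
  ∂F/∂y = 2y.

Since d/dx[F] = ∂F/∂x + (∂F/∂y)·y' = 0, solve for y':
  (∂F/∂y)·y' = -∂F/∂x
  dy/dx = -(∂F/∂x)/(∂F/∂y) = -(2x)/(2y) = -x/y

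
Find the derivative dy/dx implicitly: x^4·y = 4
Differentiate both sides with respect to x, treating y as y(x). By the chain rule, any term containing y contributes a factor of y' = dy/dx when we differentiate it.

Move every term to one side and write the relation as F(x, y) = 0. Term by term,
  d/dx[x^4y] = x^4·y' + 4x^3y
  d/dx[-4] = 0

The pieces without y' make up ∂F/∂x and the coefficient of y' is ∂F/∂y:
  ∂F/∂x = 4x^3y,
  ∂F/∂y = x^4.

Since d/dx[F] = ∂F/∂x + (∂F/∂y)·y' = 0, solve for y':
  (∂F/∂y)·y' = -∂F/∂x
  dy/dx = -(∂F/∂x)/(∂F/∂y) = -(4x^3y)/(x^4) = -4y/x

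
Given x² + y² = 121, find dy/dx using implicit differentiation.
Differentiate both sides with respect to x, treating y as y(x). By the chain rule, any term containing y contributes a factor of y' = dy/dx when we differentiate it.

Move every term to one side and write the relation as F(x, y) = 0. Term by term,
  d/dx[x^2] = 2x
  d/dx[y^2] = 2y·y'
  d/dx[-121] = 0

The pieces without y' make up ∂F/∂x and the coefficient of y' is ∂F/∂y:
  ∂F/∂x = 2x,
  ∂F/∂y = 2y.

Since d/dx[F] = ∂F/∂x + (∂F/∂y)·y' = 0, solve for y':
  (∂F/∂y)·y' = -∂F/∂x
  dy/dx = -(∂F/∂x)/(∂F/∂y) = -(2x)/(2y) = -x/y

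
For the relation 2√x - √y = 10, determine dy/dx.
Take d/dx of both sides. Since y is implicitly a function of x, the chain rule attaches a y' = dy/dx factor whenever we differentiate through y.

Set F(x, y) = (left side) − (right side), so the curve is F = 0. Differentiating each term of F:
  d/dx[2√(x)] = 1/√(x)
  d/dx[-√(y)] = -y'/(2√(y))
  d/dx[-10] = 0

Collecting, the y'-free part is the partial derivative in x and the y' coefficient is the partial derivative in y:
  ∂F/∂x = 1/√(x)
  ∂F/∂y = -1/(2√(y))

so d/dx[F(x, y(x))] = ∂F/∂x + (∂F/∂y)·y' = 0. Rearranging,
  dy/dx = -(∂F/∂x)/(∂F/∂y) = -(1/√(x))/(-1/(2√(y))) = 2√(y)/√(x)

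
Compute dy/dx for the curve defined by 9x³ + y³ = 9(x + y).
Take d/dx of both sides. Since y is implicitly a function of x, the chain rule attaches a y' = dy/dx factor whenever we differentiate through y.

Set F(x, y) = (left side) − (right side), so the curve is F = 0. Differentiating each term of F:
  d/dx[9x^3] = 27x^2
  d/dx[-9x] = -9
  d/dx[y^3] = 3y^2·y'
  d/dx[-9y] = -9·y'

Collecting, the y'-free part is the partial derivative in x and the y' coefficient is the partial derivative in y:
  ∂F/∂x = 27x^2 - 9
  ∂F/∂y = 3y^2 - 9

so d/dx[F(x, y(x))] = ∂F/∂x + (∂F/∂y)·y' = 0. Rearranging,
  dy/dx = -(∂F/∂x)/(∂F/∂y) = -(27x^2 - 9)/(3y^2 - 9) = 3(1 - 3x^2)/(y^2 - 3)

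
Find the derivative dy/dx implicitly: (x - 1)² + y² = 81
Differentiate the relation implicitly: treat y = y(x) and apply the chain rule, so every y-derivative picks up a y' = dy/dx factor.

With everything moved to the left-hand side, differentiate term by term:
  d/dx[y^2] = 2y·y'
  d/dx[(x - 1)^2] = 2x - 2
  d/dx[-81] = 0

Separating the contributions that come from x directly and those that come through y:
  without y':      2x - 2
  multiplying y':  2y

so (2x - 2) + (2y)·y' = 0, and therefore
  dy/dx = -(2x - 2)/(2y) = (1 - x)/y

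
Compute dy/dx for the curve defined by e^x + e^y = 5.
Take d/dx of both sides. Since y is implicitly a function of x, the chain rule attaches a y' = dy/dx factor whenever we differentiate through y.

Set F(x, y) = (left side) − (right side), so the curve is F = 0. Differentiating each term of F:
  d/dx[e^(x)] = e^(x)
  d/dx[e^(y)] = y'·e^(y)
  d/dx[-5] = 0

Collecting, the y'-free part is the partial derivative in x and the y' coefficient is the partial derivative in y:
  ∂F/∂x = e^(x)
  ∂F/∂y = e^(y)

so d/dx[F(x, y(x))] = ∂F/∂x + (∂F/∂y)·y' = 0. Rearranging,
  dy/dx = -(∂F/∂x)/(∂F/∂y) = -(e^(x))/(e^(y)) = -e^(x - y)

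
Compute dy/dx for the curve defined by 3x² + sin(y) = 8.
Take d/dx of both sides. Since y is implicitly a function of x, the chain rule attaches a y' = dy/dx factor whenever we differentiate through y.

Set F(x, y) = (left side) − (right side), so the curve is F = 0. Differentiating each term of F:
  d/dx[3x^2] = 6x
  d/dx[sin(y)] = y'·cos(y)
  d/dx[-8] = 0

Collecting, the y'-free part is the partial derivative in x and the y' coefficient is the partial derivative in y:
  ∂F/∂x = 6x
  ∂F/∂y = cos(y)

so d/dx[F(x, y(x))] = ∂F/∂x + (∂F/∂y)·y' = 0. Rearranging,
  dy/dx = -(∂F/∂x)/(∂F/∂y) = -(6x)/(cos(y)) = -6x/cos(y)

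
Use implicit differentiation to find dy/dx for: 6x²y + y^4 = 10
Differentiate both sides with respect to x, treating y as y(x). By the chain rule, any term containing y contributes a factor of y' = dy/dx when we differentiate it.

Move every term to one side and write the relation as F(x, y) = 0. Term by term,
  d/dx[6x^2y] = 6x^2·y' + 12xy
  d/dx[y^4] = 4y^3·y'
  d/dx[-10] = 0

The pieces without y' make up ∂F/∂x and the coefficient of y' is ∂F/∂y:
  ∂F/∂x = 12xy,
  ∂F/∂y = 6x^2 + 4y^3.

Since d/dx[F] = ∂F/∂x + (∂F/∂y)·y' = 0, solve for y':
  (∂F/∂y)·y' = -∂F/∂x
  dy/dx = -(∂F/∂x)/(∂F/∂y) = -(12xy)/(6x^2 + 4y^3) = -6xy/(3x^2 + 2y^3)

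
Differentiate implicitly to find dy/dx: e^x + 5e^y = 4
Differentiate both sides with respect to x, treating y as y(x). By the chain rule, any term containing y contributes a factor of y' = dy/dx when we differentiate it.

Move every term to one side and write the relation as F(x, y) = 0. Term by term,
  d/dx[e^(x)] = e^(x)
  d/dx[5e^(y)] = 5·y'·e^(y)
  d/dx[-4] = 0

The pieces without y' make up ∂F/∂x and the coefficient of y' is ∂F/∂y:
  ∂F/∂x = e^(x),
  ∂F/∂y = 5e^(y).

Since d/dx[F] = ∂F/∂x + (∂F/∂y)·y' = 0, solve for y':
  (∂F/∂y)·y' = -∂F/∂x
  dy/dx = -(∂F/∂x)/(∂F/∂y) = -(e^(x))/(5e^(y)) = -e^(x - y)/5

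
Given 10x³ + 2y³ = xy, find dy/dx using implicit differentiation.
Differentiate the relation implicitly: treat y = y(x) and apply the chain rule, so every y-derivative picks up a y' = dy/dx factor.

With everything moved to the left-hand side, differentiate term by term:
  d/dx[10x^3] = 30x^2
  d/dx[-xy] = -x·y' - y
  d/dx[2y^3] = 6y^2·y'

Separating the contributions that come from x directly and those that come through y:
  without y':      30x^2 - y
  multiplying y':  -x + 6y^2

so (30x^2 - y) + (-x + 6y^2)·y' = 0, and therefore
  dy/dx = -(30x^2 - y)/(-x + 6y^2) = (30x^2 - y)/(x - 6y^2)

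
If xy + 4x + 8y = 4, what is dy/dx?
Take d/dx of both sides. Since y is implicitly a function of x, the chain rule attaches a y' = dy/dx factor whenever we differentiate through y.

Set F(x, y) = (left side) − (right side), so the curve is F = 0. Differentiating each term of F:
  d/dx[xy] = x·y' + y
  d/dx[4x] = 4
  d/dx[8y] = 8·y'
  d/dx[-4] = 0

Collecting, the y'-free part is the partial derivative in x and the y' coefficient is the partial derivative in y:
  ∂F/∂x = y + 4
  ∂F/∂y = x + 8

so d/dx[F(x, y(x))] = ∂F/∂x + (∂F/∂y)·y' = 0. Rearranging,
  dy/dx = -(∂F/∂x)/(∂F/∂y) = -(y + 4)/(x + 8) = (-y - 4)/(x + 8)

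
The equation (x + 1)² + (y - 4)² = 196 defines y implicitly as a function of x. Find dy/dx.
Apply d/dx to both sides, remembering that y depends on x. Each occurrence of y therefore brings in a y' = dy/dx via the chain rule.

With F(x, y) equal to the left-hand side minus the right, differentiate F term by term:
  d/dx[(x + 1)^2] = 2x + 2
  d/dx[(y - 4)^2] = 2·y'(y - 4)
  d/dx[-196] = 0
Adding these up, d/dx[F] = 0 becomes
  (2x + 2) + (2y - 8)·y' = 0,
so isolating y',
  dy/dx = -(2x + 2)/(2y - 8) = (-x - 1)/(y - 4)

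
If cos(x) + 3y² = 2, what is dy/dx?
Apply d/dx to both sides, remembering that y depends on x. Each occurrence of y therefore brings in a y' = dy/dx via the chain rule.

With F(x, y) equal to the left-hand side minus the right, differentiate F term by term:
  d/dx[3y^2] = 6y·y'
  d/dx[cos(x)] = -sin(x)
  d/dx[-2] = 0
Adding these up, d/dx[F] = 0 becomes
  (-sin(x)) + (6y)·y' = 0,
so isolating y',
  dy/dx = -(-sin(x))/(6y) = sin(x)/(6y)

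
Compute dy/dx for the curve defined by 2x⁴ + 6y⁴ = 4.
Differentiate both sides with respect to x, treating y as y(x). By the chain rule, any term containing y contributes a factor of y' = dy/dx when we differentiate it.

Move every term to one side and write the relation as F(x, y) = 0. Term by term,
  d/dx[2x^4] = 8x^3
  d/dx[6y^4] = 24y^3·y'
  d/dx[-4] = 0

The pieces without y' make up ∂F/∂x and the coefficient of y' is ∂F/∂y:
  ∂F/∂x = 8x^3,
  ∂F/∂y = 24y^3.

Since d/dx[F] = ∂F/∂x + (∂F/∂y)·y' = 0, solve for y':
  (∂F/∂y)·y' = -∂F/∂x
  dy/dx = -(∂F/∂x)/(∂F/∂y) = -(8x^3)/(24y^3) = -x^3/(3y^3)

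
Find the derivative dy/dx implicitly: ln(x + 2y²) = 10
Apply d/dx to both sides, remembering that y depends on x. Each occurrence of y therefore brings in a y' = dy/dx via the chain rule.

With F(x, y) equal to the left-hand side minus the right, differentiate F term by term:
  d/dx[ln(x + 2y^2)] = (4y·y' + 1)/(x + 2y^2)
  d/dx[-10] = 0
Adding these up, d/dx[F] = 0 becomes
  (1/(x + 2y^2)) + (4y/(x + 2y^2))·y' = 0,
so isolating y',
  dy/dx = -(1/(x + 2y^2))/(4y/(x + 2y^2)) = -1/(4y)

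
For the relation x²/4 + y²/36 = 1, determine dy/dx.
Take d/dx of both sides. Since y is implicitly a function of x, the chain rule attaches a y' = dy/dx factor whenever we differentiate through y.

Set F(x, y) = (left side) − (right side), so the curve is F = 0. Differentiating each term of F:
  d/dx[x^2/4] = x/2
  d/dx[y^2/36] = y·y'/18
  d/dx[-1] = 0

Collecting, the y'-free part is the partial derivative in x and the y' coefficient is the partial derivative in y:
  ∂F/∂x = x/2
  ∂F/∂y = y/18

so d/dx[F(x, y(x))] = ∂F/∂x + (∂F/∂y)·y' = 0. Rearranging,
  dy/dx = -(∂F/∂x)/(∂F/∂y) = -(x/2)/(y/18) = -9x/y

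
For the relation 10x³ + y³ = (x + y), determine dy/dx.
Apply d/dx to both sides, remembering that y depends on x. Each occurrence of y therefore brings in a y' = dy/dx via the chain rule.

With F(x, y) equal to the left-hand side minus the right, differentiate F term by term:
  d/dx[10x^3] = 30x^2
  d/dx[-x] = -1
  d/dx[y^3] = 3y^2·y'
  d/dx[-y] = -y'
Adding these up, d/dx[F] = 0 becomes
  (30x^2 - 1) + (3y^2 - 1)·y' = 0,
so isolating y',
  dy/dx = -(30x^2 - 1)/(3y^2 - 1) = (1 - 30x^2)/(3y^2 - 1)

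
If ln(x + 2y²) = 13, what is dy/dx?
Take d/dx of both sides. Since y is implicitly a function of x, the chain rule attaches a y' = dy/dx factor whenever we differentiate through y.

Set F(x, y) = (left side) − (right side), so the curve is F = 0. Differentiating each term of F:
  d/dx[ln(x + 2y^2)] = (4y·y' + 1)/(x + 2y^2)
  d/dx[-13] = 0

Collecting, the y'-free part is the partial derivative in x and the y' coefficient is the partial derivative in y:
  ∂F/∂x = 1/(x + 2y^2)
  ∂F/∂y = 4y/(x + 2y^2)

so d/dx[F(x, y(x))] = ∂F/∂x + (∂F/∂y)·y' = 0. Rearranging,
  dy/dx = -(∂F/∂x)/(∂F/∂y) = -(1/(x + 2y^2))/(4y/(x + 2y^2)) = -1/(4y)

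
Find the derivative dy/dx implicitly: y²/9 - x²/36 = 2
Take d/dx of both sides. Since y is implicitly a function of x, the chain rule attaches a y' = dy/dx factor whenever we differentiate through y.

Set F(x, y) = (left side) − (right side), so the curve is F = 0. Differentiating each term of F:
  d/dx[-x^2/36] = -x/18
  d/dx[y^2/9] = 2y·y'/9
  d/dx[-2] = 0

Collecting, the y'-free part is the partial derivative in x and the y' coefficient is the partial derivative in y:
  ∂F/∂x = -x/18
  ∂F/∂y = 2y/9

so d/dx[F(x, y(x))] = ∂F/∂x + (∂F/∂y)·y' = 0. Rearranging,
  dy/dx = -(∂F/∂x)/(∂F/∂y) = -(-x/18)/(2y/9) = x/(4y)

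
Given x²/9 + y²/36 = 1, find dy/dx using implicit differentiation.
Apply d/dx to both sides, remembering that y depends on x. Each occurrence of y therefore brings in a y' = dy/dx via the chain rule.

With F(x, y) equal to the left-hand side minus the right, differentiate F term by term:
  d/dx[x^2/9] = 2x/9
  d/dx[y^2/36] = y·y'/18
  d/dx[-1] = 0
Adding these up, d/dx[F] = 0 becomes
  (2x/9) + (y/18)·y' = 0,
so isolating y',
  dy/dx = -(2x/9)/(y/18) = -4x/y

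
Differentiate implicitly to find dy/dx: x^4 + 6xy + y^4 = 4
Differentiate both sides with respect to x, treating y as y(x). By the chain rule, any term containing y contributes a factor of y' = dy/dx when we differentiate it.

Move every term to one side and write the relation as F(x, y) = 0. Term by term,
  d/dx[x^4] = 4x^3
  d/dx[6xy] = 6x·y' + 6y
  d/dx[y^4] = 4y^3·y'
  d/dx[-4] = 0

The pieces without y' make up ∂F/∂x and the coefficient of y' is ∂F/∂y:
  ∂F/∂x = 4x^3 + 6y,
  ∂F/∂y = 6x + 4y^3.

Since d/dx[F] = ∂F/∂x + (∂F/∂y)·y' = 0, solve for y':
  (∂F/∂y)·y' = -∂F/∂x
  dy/dx = -(∂F/∂x)/(∂F/∂y) = -(4x^3 + 6y)/(6x + 4y^3) = (-2x^3 - 3y)/(3x + 2y^3)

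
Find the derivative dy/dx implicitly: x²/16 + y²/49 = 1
Apply d/dx to both sides, remembering that y depends on x. Each occurrence of y therefore brings in a y' = dy/dx via the chain rule.

With F(x, y) equal to the left-hand side minus the right, differentiate F term by term:
  d/dx[x^2/16] = x/8
  d/dx[y^2/49] = 2y·y'/49
  d/dx[-1] = 0
Adding these up, d/dx[F] = 0 becomes
  (x/8) + (2y/49)·y' = 0,
so isolating y',
  dy/dx = -(x/8)/(2y/49) = -49x/(16y)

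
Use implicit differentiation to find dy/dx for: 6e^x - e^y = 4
Differentiate both sides with respect to x, treating y as y(x). By the chain rule, any term containing y contributes a factor of y' = dy/dx when we differentiate it.

Move every term to one side and write the relation as F(x, y) = 0. Term by term,
  d/dx[6e^(x)] = 6e^(x)
  d/dx[-e^(y)] = -y'·e^(y)
  d/dx[-4] = 0

The pieces without y' make up ∂F/∂x and the coefficient of y' is ∂F/∂y:
  ∂F/∂x = 6e^(x),
  ∂F/∂y = -e^(y).

Since d/dx[F] = ∂F/∂x + (∂F/∂y)·y' = 0, solve for y':
  (∂F/∂y)·y' = -∂F/∂x
  dy/dx = -(∂F/∂x)/(∂F/∂y) = -(6e^(x))/(-e^(y)) = 6e^(x - y)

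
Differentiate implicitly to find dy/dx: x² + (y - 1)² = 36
Differentiate the relation implicitly: treat y = y(x) and apply the chain rule, so every y-derivative picks up a y' = dy/dx factor.

With everything moved to the left-hand side, differentiate term by term:
  d/dx[x^2] = 2x
  d/dx[(y - 1)^2] = 2·y'(y - 1)
  d/dx[-36] = 0

Separating the contributions that come from x directly and those that come through y:
  without y':      2x
  multiplying y':  2y - 2

so (2x) + (2y - 2)·y' = 0, and therefore
  dy/dx = -(2x)/(2y - 2) = -x/(y - 1)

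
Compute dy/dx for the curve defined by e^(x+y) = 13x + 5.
Take d/dx of both sides. Since y is implicitly a function of x, the chain rule attaches a y' = dy/dx factor whenever we differentiate through y.

Set F(x, y) = (left side) − (right side), so the curve is F = 0. Differentiating each term of F:
  d/dx[-13x] = -13
  d/dx[e^(x + y)] = (y' + 1)·e^(x + y)
  d/dx[-5] = 0

Collecting, the y'-free part is the partial derivative in x and the y' coefficient is the partial derivative in y:
  ∂F/∂x = e^(x + y) - 13
  ∂F/∂y = e^(x + y)

so d/dx[F(x, y(x))] = ∂F/∂x + (∂F/∂y)·y' = 0. Rearranging,
  dy/dx = -(∂F/∂x)/(∂F/∂y) = -(e^(x + y) - 13)/(e^(x + y)) = 13e^(-x - y) - 1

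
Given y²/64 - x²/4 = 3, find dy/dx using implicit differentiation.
Differentiate the relation implicitly: treat y = y(x) and apply the chain rule, so every y-derivative picks up a y' = dy/dx factor.

With everything moved to the left-hand side, differentiate term by term:
  d/dx[-x^2/4] = -x/2
  d/dx[y^2/64] = y·y'/32
  d/dx[-3] = 0

Separating the contributions that come from x directly and those that come through y:
  without y':      -x/2
  multiplying y':  y/32

so (-x/2) + (y/32)·y' = 0, and therefore
  dy/dx = -(-x/2)/(y/32) = 16x/y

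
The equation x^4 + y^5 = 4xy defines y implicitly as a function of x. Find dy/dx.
Apply d/dx to both sides, remembering that y depends on x. Each occurrence of y therefore brings in a y' = dy/dx via the chain rule.

With F(x, y) equal to the left-hand side minus the right, differentiate F term by term:
  d/dx[x^4] = 4x^3
  d/dx[-4xy] = -4x·y' - 4y
  d/dx[y^5] = 5y^4·y'
Adding these up, d/dx[F] = 0 becomes
  (4x^3 - 4y) + (-4x + 5y^4)·y' = 0,
so isolating y',
  dy/dx = -(4x^3 - 4y)/(-4x + 5y^4) = 4(x^3 - y)/(4x - 5y^4)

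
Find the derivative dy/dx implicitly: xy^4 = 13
Differentiate both sides with respect to x, treating y as y(x). By the chain rule, any term containing y contributes a factor of y' = dy/dx when we differentiate it.

Move every term to one side and write the relation as F(x, y) = 0. Term by term,
  d/dx[xy^4] = 4xy^3·y' + y^4
  d/dx[-13] = 0

The pieces without y' make up ∂F/∂x and the coefficient of y' is ∂F/∂y:
  ∂F/∂x = y^4,
  ∂F/∂y = 4xy^3.

Since d/dx[F] = ∂F/∂x + (∂F/∂y)·y' = 0, solve for y':
  (∂F/∂y)·y' = -∂F/∂x
  dy/dx = -(∂F/∂x)/(∂F/∂y) = -(y^4)/(4xy^3) = -y/(4x)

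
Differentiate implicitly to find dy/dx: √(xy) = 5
Differentiate both sides with respect to x, treating y as y(x). By the chain rule, any term containing y contributes a factor of y' = dy/dx when we differentiate it.

Move every term to one side and write the relation as F(x, y) = 0. Term by term,
  d/dx[√(xy)] = √(xy)(x·y'/2 + y/2)/(xy)
  d/dx[-5] = 0

The pieces without y' make up ∂F/∂x and the coefficient of y' is ∂F/∂y:
  ∂F/∂x = √(xy)/(2x),
  ∂F/∂y = √(xy)/(2y).

Since d/dx[F] = ∂F/∂x + (∂F/∂y)·y' = 0, solve for y':
  (∂F/∂y)·y' = -∂F/∂x
  dy/dx = -(∂F/∂x)/(∂F/∂y) = -(√(xy)/(2x))/(√(xy)/(2y)) = -y/x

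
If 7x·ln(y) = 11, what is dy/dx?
Differentiate both sides with respect to x, treating y as y(x). By the chain rule, any term containing y contributes a factor of y' = dy/dx when we differentiate it.

Move every term to one side and write the relation as F(x, y) = 0. Term by term,
  d/dx[7x·ln(y)] = 7x·y'/y + 7ln(y)
  d/dx[-11] = 0

The pieces without y' make up ∂F/∂x and the coefficient of y' is ∂F/∂y:
  ∂F/∂x = 7ln(y),
  ∂F/∂y = 7x/y.

Since d/dx[F] = ∂F/∂x + (∂F/∂y)·y' = 0, solve for y':
  (∂F/∂y)·y' = -∂F/∂x
  dy/dx = -(∂F/∂x)/(∂F/∂y) = -(7ln(y))/(7x/y) = -y·ln(y)/x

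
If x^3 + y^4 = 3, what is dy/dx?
Differentiate the relation implicitly: treat y = y(x) and apply the chain rule, so every y-derivative picks up a y' = dy/dx factor.

With everything moved to the left-hand side, differentiate term by term:
  d/dx[x^3] = 3x^2
  d/dx[y^4] = 4y^3·y'
  d/dx[-3] = 0

Separating the contributions that come from x directly and those that come through y:
  without y':      3x^2
  multiplying y':  4y^3

so (3x^2) + (4y^3)·y' = 0, and therefore
  dy/dx = -(3x^2)/(4y^3) = -3x^2/(4y^3)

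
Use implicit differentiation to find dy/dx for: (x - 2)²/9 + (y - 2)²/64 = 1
Apply d/dx to both sides, remembering that y depends on x. Each occurrence of y therefore brings in a y' = dy/dx via the chain rule.

With F(x, y) equal to the left-hand side minus the right, differentiate F term by term:
  d/dx[(x - 2)^2/9] = 2x/9 - 4/9
  d/dx[(y - 2)^2/64] = y'(y - 2)/32
  d/dx[-1] = 0
Adding these up, d/dx[F] = 0 becomes
  (2x/9 - 4/9) + (y/32 - 1/16)·y' = 0,
so isolating y',
  dy/dx = -(2x/9 - 4/9)/(y/32 - 1/16)
        = -(2(x - 2)/9)/((y - 2)/32) = 64(2 - x)/(9(y - 2))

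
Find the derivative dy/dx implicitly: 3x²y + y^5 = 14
Differentiate both sides with respect to x, treating y as y(x). By the chain rule, any term containing y contributes a factor of y' = dy/dx when we differentiate it.

Move every term to one side and write the relation as F(x, y) = 0. Term by term,
  d/dx[3x^2y] = 3x^2·y' + 6xy
  d/dx[y^5] = 5y^4·y'
  d/dx[-14] = 0

The pieces without y' make up ∂F/∂x and the coefficient of y' is ∂F/∂y:
  ∂F/∂x = 6xy,
  ∂F/∂y = 3x^2 + 5y^4.

Since d/dx[F] = ∂F/∂x + (∂F/∂y)·y' = 0, solve for y':
  (∂F/∂y)·y' = -∂F/∂x
  dy/dx = -(∂F/∂x)/(∂F/∂y) = -(6xy)/(3x^2 + 5y^4) = -6xy/(3x^2 + 5y^4)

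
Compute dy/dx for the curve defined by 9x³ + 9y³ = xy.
Differentiate both sides with respect to x, treating y as y(x). By the chain rule, any term containing y contributes a factor of y' = dy/dx when we differentiate it.

Move every term to one side and write the relation as F(x, y) = 0. Term by term,
  d/dx[9x^3] = 27x^2
  d/dx[-xy] = -x·y' - y
  d/dx[9y^3] = 27y^2·y'

The pieces without y' make up ∂F/∂x and the coefficient of y' is ∂F/∂y:
  ∂F/∂x = 27x^2 - y,
  ∂F/∂y = -x + 27y^2.

Since d/dx[F] = ∂F/∂x + (∂F/∂y)·y' = 0, solve for y':
  (∂F/∂y)·y' = -∂F/∂x
  dy/dx = -(∂F/∂x)/(∂F/∂y) = -(27x^2 - y)/(-x + 27y^2) = (27x^2 - y)/(x - 27y^2)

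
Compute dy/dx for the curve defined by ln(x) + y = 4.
Apply d/dx to both sides, remembering that y depends on x. Each occurrence of y therefore brings in a y' = dy/dx via the chain rule.

With F(x, y) equal to the left-hand side minus the right, differentiate F term by term:
  d/dx[y] = y'
  d/dx[ln(x)] = 1/x
  d/dx[-4] = 0
Adding these up, d/dx[F] = 0 becomes
  (1/x) + (1)·y' = 0,
so isolating y',
  dy/dx = -(1/x)/(1) = -1/x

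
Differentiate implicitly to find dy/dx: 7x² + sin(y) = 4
Differentiate the relation implicitly: treat y = y(x) and apply the chain rule, so every y-derivative picks up a y' = dy/dx factor.

With everything moved to the left-hand side, differentiate term by term:
  d/dx[7x^2] = 14x
  d/dx[sin(y)] = y'·cos(y)
  d/dx[-4] = 0

Separating the contributions that come from x directly and those that come through y:
  without y':      14x
  multiplying y':  cos(y)

so (14x) + (cos(y))·y' = 0, and therefore
  dy/dx = -(14x)/(cos(y)) = -14x/cos(y)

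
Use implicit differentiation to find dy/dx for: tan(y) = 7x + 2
Take d/dx of both sides. Since y is implicitly a function of x, the chain rule attaches a y' = dy/dx factor whenever we differentiate through y.

Set F(x, y) = (left side) − (right side), so the curve is F = 0. Differentiating each term of F:
  d/dx[-7x] = -7
  d/dx[tan(y)] = y'(tan(y)^2 + 1)
  d/dx[-2] = 0

Collecting, the y'-free part is the partial derivative in x and the y' coefficient is the partial derivative in y:
  ∂F/∂x = -7
  ∂F/∂y = tan(y)^2 + 1

so d/dx[F(x, y(x))] = ∂F/∂x + (∂F/∂y)·y' = 0. Rearranging,
  dy/dx = -(∂F/∂x)/(∂F/∂y) = -(-7)/(tan(y)^2 + 1) = 7cos(y)^2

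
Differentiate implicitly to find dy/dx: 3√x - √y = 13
Take d/dx of both sides. Since y is implicitly a function of x, the chain rule attaches a y' = dy/dx factor whenever we differentiate through y.

Set F(x, y) = (left side) − (right side), so the curve is F = 0. Differentiating each term of F:
  d/dx[3√(x)] = 3/(2√(x))
  d/dx[-√(y)] = -y'/(2√(y))
  d/dx[-13] = 0

Collecting, the y'-free part is the partial derivative in x and the y' coefficient is the partial derivative in y:
  ∂F/∂x = 3/(2√(x))
  ∂F/∂y = -1/(2√(y))

so d/dx[F(x, y(x))] = ∂F/∂x + (∂F/∂y)·y' = 0. Rearranging,
  dy/dx = -(∂F/∂x)/(∂F/∂y) = -(3/(2√(x)))/(-1/(2√(y))) = 3√(y)/√(x)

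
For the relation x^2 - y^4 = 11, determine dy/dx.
Differentiate both sides with respect to x, treating y as y(x). By the chain rule, any term containing y contributes a factor of y' = dy/dx when we differentiate it.

Move every term to one side and write the relation as F(x, y) = 0. Term by term,
  d/dx[x^2] = 2x
  d/dx[-y^4] = -4y^3·y'
  d/dx[-11] = 0

The pieces without y' make up ∂F/∂x and the coefficient of y' is ∂F/∂y:
  ∂F/∂x = 2x,
  ∂F/∂y = -4y^3.

Since d/dx[F] = ∂F/∂x + (∂F/∂y)·y' = 0, solve for y':
  (∂F/∂y)·y' = -∂F/∂x
  dy/dx = -(∂F/∂x)/(∂F/∂y) = -(2x)/(-4y^3) = x/(2y^3)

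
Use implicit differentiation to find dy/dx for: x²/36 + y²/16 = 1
Differentiate both sides with respect to x, treating y as y(x). By the chain rule, any term containing y contributes a factor of y' = dy/dx when we differentiate it.

Move every term to one side and write the relation as F(x, y) = 0. Term by term,
  d/dx[x^2/36] = x/18
  d/dx[y^2/16] = y·y'/8
  d/dx[-1] = 0

The pieces without y' make up ∂F/∂x and the coefficient of y' is ∂F/∂y:
  ∂F/∂x = x/18,
  ∂F/∂y = y/8.

Since d/dx[F] = ∂F/∂x + (∂F/∂y)·y' = 0, solve for y':
  (∂F/∂y)·y' = -∂F/∂x
  dy/dx = -(∂F/∂x)/(∂F/∂y) = -(x/18)/(y/8) = -4x/(9y)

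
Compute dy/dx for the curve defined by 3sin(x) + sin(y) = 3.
Apply d/dx to both sides, remembering that y depends on x. Each occurrence of y therefore brings in a y' = dy/dx via the chain rule.

With F(x, y) equal to the left-hand side minus the right, differentiate F term by term:
  d/dx[3sin(x)] = 3cos(x)
  d/dx[sin(y)] = y'·cos(y)
  d/dx[-3] = 0
Adding these up, d/dx[F] = 0 becomes
  (3cos(x)) + (cos(y))·y' = 0,
so isolating y',
  dy/dx = -(3cos(x))/(cos(y)) = -3cos(x)/cos(y)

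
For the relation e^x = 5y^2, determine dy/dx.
Differentiate both sides with respect to x, treating y as y(x). By the chain rule, any term containing y contributes a factor of y' = dy/dx when we differentiate it.

Move every term to one side and write the relation as F(x, y) = 0. Term by term,
  d/dx[-5y^2] = -10y·y'
  d/dx[e^(x)] = e^(x)

The pieces without y' make up ∂F/∂x and the coefficient of y' is ∂F/∂y:
  ∂F/∂x = e^(x),
  ∂F/∂y = -10y.

Since d/dx[F] = ∂F/∂x + (∂F/∂y)·y' = 0, solve for y':
  (∂F/∂y)·y' = -∂F/∂x
  dy/dx = -(∂F/∂x)/(∂F/∂y) = -(e^(x))/(-10y) = e^(x)/(10y)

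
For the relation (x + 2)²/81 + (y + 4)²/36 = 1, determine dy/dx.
Apply d/dx to both sides, remembering that y depends on x. Each occurrence of y therefore brings in a y' = dy/dx via the chain rule.

With F(x, y) equal to the left-hand side minus the right, differentiate F term by term:
  d/dx[(x + 2)^2/81] = 2x/81 + 4/81
  d/dx[(y + 4)^2/36] = y'(y + 4)/18
  d/dx[-1] = 0
Adding these up, d/dx[F] = 0 becomes
  (2x/81 + 4/81) + (y/18 + 2/9)·y' = 0,
so isolating y',
  dy/dx = -(2x/81 + 4/81)/(y/18 + 2/9)
        = -(2(x + 2)/81)/((y + 4)/18) = 4(-x - 2)/(9(y + 4))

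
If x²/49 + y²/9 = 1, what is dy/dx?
Differentiate the relation implicitly: treat y = y(x) and apply the chain rule, so every y-derivative picks up a y' = dy/dx factor.

With everything moved to the left-hand side, differentiate term by term:
  d/dx[x^2/49] = 2x/49
  d/dx[y^2/9] = 2y·y'/9
  d/dx[-1] = 0

Separating the contributions that come from x directly and those that come through y:
  without y':      2x/49
  multiplying y':  2y/9

so (2x/49) + (2y/9)·y' = 0, and therefore
  dy/dx = -(2x/49)/(2y/9) = -9x/(49y)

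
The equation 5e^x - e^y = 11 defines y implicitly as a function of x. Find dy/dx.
Take d/dx of both sides. Since y is implicitly a function of x, the chain rule attaches a y' = dy/dx factor whenever we differentiate through y.

Set F(x, y) = (left side) − (right side), so the curve is F = 0. Differentiating each term of F:
  d/dx[5e^(x)] = 5e^(x)
  d/dx[-e^(y)] = -y'·e^(y)
  d/dx[-11] = 0

Collecting, the y'-free part is the partial derivative in x and the y' coefficient is the partial derivative in y:
  ∂F/∂x = 5e^(x)
  ∂F/∂y = -e^(y)

so d/dx[F(x, y(x))] = ∂F/∂x + (∂F/∂y)·y' = 0. Rearranging,
  dy/dx = -(∂F/∂x)/(∂F/∂y) = -(5e^(x))/(-e^(y)) = 5e^(x - y)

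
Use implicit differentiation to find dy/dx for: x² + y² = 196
Differentiate both sides with respect to x, treating y as y(x). By the chain rule, any term containing y contributes a factor of y' = dy/dx when we differentiate it.

Move every term to one side and write the relation as F(x, y) = 0. Term by term,
  d/dx[x^2] = 2x
  d/dx[y^2] = 2y·y'
  d/dx[-196] = 0

The pieces without y' make up ∂F/∂x and the coefficient of y' is ∂F/∂y:
  ∂F/∂x = 2x,
  ∂F/∂y = 2y.

Since d/dx[F] = ∂F/∂x + (∂F/∂y)·y' = 0, solve for y':
  (∂F/∂y)·y' = -∂F/∂x
  dy/dx = -(∂F/∂x)/(∂F/∂y) = -(2x)/(2y) = -x/y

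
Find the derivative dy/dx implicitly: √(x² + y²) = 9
Take d/dx of both sides. Since y is implicitly a function of x, the chain rule attaches a y' = dy/dx factor whenever we differentiate through y.

Set F(x, y) = (left side) − (right side), so the curve is F = 0. Differentiating each term of F:
  d/dx[√(x^2 + y^2)] = (x + y·y')/√(x^2 + y^2)
  d/dx[-9] = 0

Collecting, the y'-free part is the partial derivative in x and the y' coefficient is the partial derivative in y:
  ∂F/∂x = x/√(x^2 + y^2)
  ∂F/∂y = y/√(x^2 + y^2)

so d/dx[F(x, y(x))] = ∂F/∂x + (∂F/∂y)·y' = 0. Rearranging,
  dy/dx = -(∂F/∂x)/(∂F/∂y) = -(x/√(x^2 + y^2))/(y/√(x^2 + y^2)) = -x/y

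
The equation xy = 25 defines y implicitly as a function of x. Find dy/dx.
Take d/dx of both sides. Since y is implicitly a function of x, the chain rule attaches a y' = dy/dx factor whenever we differentiate through y.

Set F(x, y) = (left side) − (right side), so the curve is F = 0. Differentiating each term of F:
  d/dx[xy] = x·y' + y
  d/dx[-25] = 0

Collecting, the y'-free part is the partial derivative in x and the y' coefficient is the partial derivative in y:
  ∂F/∂x = y
  ∂F/∂y = x

so d/dx[F(x, y(x))] = ∂F/∂x + (∂F/∂y)·y' = 0. Rearranging,
  dy/dx = -(∂F/∂x)/(∂F/∂y) = -(y)/(x) = -y/x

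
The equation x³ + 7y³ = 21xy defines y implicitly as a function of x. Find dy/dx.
Take d/dx of both sides. Since y is implicitly a function of x, the chain rule attaches a y' = dy/dx factor whenever we differentiate through y.

Set F(x, y) = (left side) − (right side), so the curve is F = 0. Differentiating each term of F:
  d/dx[x^3] = 3x^2
  d/dx[-21xy] = -21x·y' - 21y
  d/dx[7y^3] = 21y^2·y'

Collecting, the y'-free part is the partial derivative in x and the y' coefficient is the partial derivative in y:
  ∂F/∂x = 3x^2 - 21y
  ∂F/∂y = -21x + 21y^2

so d/dx[F(x, y(x))] = ∂F/∂x + (∂F/∂y)·y' = 0. Rearranging,
  dy/dx = -(∂F/∂x)/(∂F/∂y) = -(3x^2 - 21y)/(-21x + 21y^2) = (x^2/7 - y)/(x - y^2)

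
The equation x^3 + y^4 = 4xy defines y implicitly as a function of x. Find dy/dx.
Differentiate the relation implicitly: treat y = y(x) and apply the chain rule, so every y-derivative picks up a y' = dy/dx factor.

With everything moved to the left-hand side, differentiate term by term:
  d/dx[x^3] = 3x^2
  d/dx[-4xy] = -4x·y' - 4y
  d/dx[y^4] = 4y^3·y'

Separating the contributions that come from x directly and those that come through y:
  without y':      3x^2 - 4y
  multiplying y':  -4x + 4y^3

so (3x^2 - 4y) + (-4x + 4y^3)·y' = 0, and therefore
  dy/dx = -(3x^2 - 4y)/(-4x + 4y^3) = (3x^2/4 - y)/(x - y^3)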